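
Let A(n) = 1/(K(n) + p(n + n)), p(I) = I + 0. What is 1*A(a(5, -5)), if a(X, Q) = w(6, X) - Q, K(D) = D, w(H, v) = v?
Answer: 1/30 ≈ 0.033333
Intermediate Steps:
a(X, Q) = X - Q
p(I) = I
A(n) = 1/(3*n) (A(n) = 1/(n + (n + n)) = 1/(n + 2*n) = 1/(3*n))
1*A(a(5, -5)) = 1*(1/(3*(5 - 1*(-5)))) = 1*(1/(3*(5 + 5))) = 1*((⅓)/10) = 1*((⅓)*(⅒)) = 1*(1/30) = 1/30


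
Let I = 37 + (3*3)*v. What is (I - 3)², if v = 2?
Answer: 2704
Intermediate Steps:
I = 55 (I = 37 + (3*3)*2 = 37 + 9*2 = 37 + 18 = 55)
(I - 3)² = (55 - 3)² = 52² = 2704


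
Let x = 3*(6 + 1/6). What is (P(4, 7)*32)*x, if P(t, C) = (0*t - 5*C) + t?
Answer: -18352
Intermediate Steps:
P(t, C) = t - 5*C (P(t, C) = (0 - 5*C) + t = -5*C + t = t - 5*C)
x = 37/2 (x = 3*(6 + 1/6) = 3*(37/6) = 37/2 ≈ 18.500)
(P(4, 7)*32)*x = ((4 - 5*7)*32)*(37/2) = ((4 - 35)*32)*(37/2) = -31*32*(37/2) = -992*37/2 = -18352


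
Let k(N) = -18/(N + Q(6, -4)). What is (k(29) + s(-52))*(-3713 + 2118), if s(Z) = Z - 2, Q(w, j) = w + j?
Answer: 2698740/31 ≈ 87056.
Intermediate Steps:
Q(w, j) = j + w
k(N) = -18/(2 + N) (k(N) = -18/(N + (-4 + 6)) = -18/(N + 2) = -18/(2 + N))
s(Z) = -2 + Z
(k(29) + s(-52))*(-3713 + 2118) = (-18/(2 + 29) + (-2 - 52))*(-3713 + 2118) = (-18/31 - 54)*(-1595) = -1692/31*(-1595) = 2698740/31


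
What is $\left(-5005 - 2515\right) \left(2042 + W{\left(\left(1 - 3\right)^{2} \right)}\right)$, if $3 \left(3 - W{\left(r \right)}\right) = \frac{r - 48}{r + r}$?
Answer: $- \frac{46176560}{3} \approx -1.5392 \cdot 10^{7}$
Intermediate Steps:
$W{\left(r \right)} = 3 - \frac{-48 + r}{6 r}$ ($W{\left(r \right)} = 3 - \frac{\left(r - 48\right) \frac{1}{r + r}}{3} = 3 - \frac{\left(-48 + r\right) \frac{1}{2 r}}{3} = 3 - \frac{\frac{1}{2} \frac{1}{r} \left(-48 + r\right)}{3} = 3 - \frac{-48 + r}{6 r}$)
$\left(-5005 - 2515\right) \left(2042 + W{\left(\left(1 - 3\right)^{2} \right)}\right) = \left(-5005 - 2515\right) \left(2042 + \left(\frac{17}{6} + \frac{8}{\left(1 - 3\right)^{2}}\right)\right) = - 7520 \left(2042 + \left(\frac{17}{6} + \frac{8}{\left(-2\right)^{2}}\right)\right) = - 7520 \left(2042 + \left(\frac{17}{6} + \frac{8}{4}\right)\right) = - 7520 \left(2042 + \left(\frac{17}{6} + 8 \cdot \frac{1}{4}\right)\right) = - 7520 \left(2042 + \left(\frac{17}{6} + 2\right)\right) = - 7520 \left(2042 + \frac{29}{6}\right) = \left(-7520\right) \frac{12281}{6} = - \frac{46176560}{3}$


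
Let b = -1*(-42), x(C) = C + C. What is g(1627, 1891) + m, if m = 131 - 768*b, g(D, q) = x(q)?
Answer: -28343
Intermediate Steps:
x(C) = 2*C
b = 42
g(D, q) = 2*q
m = -32125 (m = 131 - 768*42 = 131 - 32256 = -32125)
g(1627, 1891) + m = 2*1891 - 32125 = 3782 - 32125 = -28343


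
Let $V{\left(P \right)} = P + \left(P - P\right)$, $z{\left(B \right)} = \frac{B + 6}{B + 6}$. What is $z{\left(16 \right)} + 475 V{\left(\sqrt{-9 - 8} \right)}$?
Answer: $1 + 475 i \sqrt{17} \approx 1.0 + 1958.5 i$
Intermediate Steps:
$z{\left(B \right)} = 1$ ($z{\left(B \right)} = \frac{6 + B}{6 + B} = 1$)
$V{\left(P \right)} = P$ ($V{\left(P \right)} = P + 0 = P$)
$z{\left(16 \right)} + 475 V{\left(\sqrt{-9 - 8} \right)} = 1 + 475 \sqrt{-9 - 8} = 1 + 475 \sqrt{-17} = 1 + 475 i \sqrt{17}$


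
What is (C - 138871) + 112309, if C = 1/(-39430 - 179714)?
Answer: -5820902929/219144 ≈ -26562.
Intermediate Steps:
C = -1/219144 (C = 1/(-219144) = -1/219144 ≈ -4.5632e-6)
(C - 138871) + 112309 = (-1/219144 - 138871) + 112309 = -30432746425/219144 + 112309 = -5820902929/219144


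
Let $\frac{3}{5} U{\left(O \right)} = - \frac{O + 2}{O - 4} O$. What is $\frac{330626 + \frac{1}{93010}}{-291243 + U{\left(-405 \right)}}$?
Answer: $- \frac{4192457807583}{3684633376540} \approx -1.1378$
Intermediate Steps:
$U{\left(O \right)} = - \frac{5 O \left(2 + O\right)}{3 \left(-4 + O\right)}$ ($U{\left(O \right)} = \frac{5 - \frac{O + 2}{O - 4} O}{3} = \frac{5 - \frac{2 + O}{-4 + O} O}{3} = \frac{5 \left(- \frac{O \left(2 + O\right)}{-4 + O}\right)}{3} = - \frac{5 O \left(2 + O\right)}{3 \left(-4 + O\right)}$)
$\frac{330626 + \frac{1}{93010}}{-291243 + U{\left(-405 \right)}} = \frac{330626 + \frac{1}{93010}}{-291243 - - \frac{2025 \left(2 - 405\right)}{-12 + 3 \left(-405\right)}} = \frac{330626 + \frac{1}{93010}}{-291243 - \left(-2025\right) \frac{1}{-12 - 1215} \left(-403\right)} = \frac{30751524261}{93010 \left(-291243 - \left(-2025\right) \frac{1}{-1227} \left(-403\right)\right)} = \frac{30751524261}{93010 \left(-291243 - \left(-2025\right) \left(- \frac{1}{1227}\right) \left(-403\right)\right)} = \frac{30751524261}{93010 \left(-291243 + \frac{272025}{409}\right)} = \frac{30751524261}{93010 \left(- \frac{118846362}{409}\right)} = \frac{30751524261}{93010} \left(- \frac{409}{118846362}\right) = - \frac{4192457807583}{3684633376540}$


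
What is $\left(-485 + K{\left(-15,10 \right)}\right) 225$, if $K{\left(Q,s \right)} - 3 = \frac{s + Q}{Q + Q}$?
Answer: $- \frac{216825}{2} \approx -1.0841 \cdot 10^{5}$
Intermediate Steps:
$K{\left(Q,s \right)} = 3 + \frac{Q + s}{2 Q}$ ($K{\left(Q,s \right)} = 3 + \frac{s + Q}{Q + Q} = 3 + \frac{Q + s}{2 Q}$)
$\left(-485 + K{\left(-15,10 \right)}\right) 225 = \left(-485 + \frac{10 + 7 \left(-15\right)}{2 \left(-15\right)}\right) 225 = \left(-485 + \frac{1}{2} \left(- \frac{1}{15}\right) \left(10 - 105\right)\right) 225 = \left(-485 + \frac{1}{2} \left(- \frac{1}{15}\right) \left(-95\right)\right) 225 = \left(-485 + \frac{19}{6}\right) 225 = \left(- \frac{2891}{6}\right) 225 = - \frac{216825}{2}$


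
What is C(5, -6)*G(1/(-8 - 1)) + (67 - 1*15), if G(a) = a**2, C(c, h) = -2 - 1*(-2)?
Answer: 52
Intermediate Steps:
C(c, h) = 0 (C(c, h) = -2 + 2 = 0)
C(5, -6)*G(1/(-8 - 1)) + (67 - 1*15) = 0*(1/(-8 - 1))**2 + (67 - 1*15) = 0*(1/(-9))**2 + (67 - 15) = 0*(-1/9)**2 + 52 = 0*(1/81) + 52 = 0 + 52 = 52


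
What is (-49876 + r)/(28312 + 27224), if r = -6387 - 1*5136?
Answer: -4723/4272 ≈ -1.1056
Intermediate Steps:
r = -11523 (r = -6387 - 5136 = -11523)
(-49876 + r)/(28312 + 27224) = (-49876 - 11523)/(28312 + 27224) = -61399/55536 = -61399*1/55536 = -4723/4272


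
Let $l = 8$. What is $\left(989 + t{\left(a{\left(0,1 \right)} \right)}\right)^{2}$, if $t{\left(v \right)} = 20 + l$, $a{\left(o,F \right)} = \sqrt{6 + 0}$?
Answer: $1034289$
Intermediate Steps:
$a{\left(o,F \right)} = \sqrt{6}$
$t{\left(v \right)} = 28$ ($t{\left(v \right)} = 20 + 8 = 28$)
$\left(989 + t{\left(a{\left(0,1 \right)} \right)}\right)^{2} = \left(989 + 28\right)^{2} = 1017^{2} = 1034289$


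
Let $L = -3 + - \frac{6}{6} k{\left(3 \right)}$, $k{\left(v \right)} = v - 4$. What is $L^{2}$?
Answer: $4$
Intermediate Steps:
$k{\left(v \right)} = -4 + v$ ($k{\left(v \right)} = v - 4 = -4 + v$)
$L = -2$ ($L = -3 + - \frac{6}{6} \left(-4 + 3\right) = -3 + \left(-6\right) \frac{1}{6} \left(-1\right) = -3 - -1 = -3 + 1 = -2$)
$L^{2} = \left(-2\right)^{2} = 4$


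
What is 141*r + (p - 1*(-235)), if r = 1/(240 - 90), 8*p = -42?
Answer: 23069/100 ≈ 230.69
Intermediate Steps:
p = -21/4 (p = (⅛)*(-42) = -21/4 ≈ -5.2500)
r = 1/150 ≈ 0.0066667
141*r + (p - 1*(-235)) = 141*(1/150) + (-21/4 - 1*(-235)) = 47/50 + (-21/4 + 235) = 47/50 + 919/4 = 23069/100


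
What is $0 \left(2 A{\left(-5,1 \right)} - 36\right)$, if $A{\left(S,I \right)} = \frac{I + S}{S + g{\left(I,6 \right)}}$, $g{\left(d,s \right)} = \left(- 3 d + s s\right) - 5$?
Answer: $0$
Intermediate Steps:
$g{\left(d,s \right)} = -5 + s^{2} - 3 d$ ($g{\left(d,s \right)} = \left(- 3 d + s^{2}\right) - 5 = \left(s^{2} - 3 d\right) - 5 = -5 + s^{2} - 3 d$)
$A{\left(S,I \right)} = \frac{I + S}{31 + S - 3 I}$ ($A{\left(S,I \right)} = \frac{I + S}{S - \left(5 - 36 + 3 I\right)} = \frac{I + S}{S - \left(-31 + 3 I\right)} = \frac{I + S}{31 + S - 3 I}$)
$0 \left(2 A{\left(-5,1 \right)} - 36\right) = 0 \left(2 \frac{1 - 5}{31 - 5 - 3} - 36\right) = 0 \left(2 \frac{1}{31 - 5 - 3} \left(-4\right) - 36\right) = 0 \left(2 \cdot \frac{1}{23} \left(-4\right) - 36\right) = 0 \left(2 \left(- \frac{4}{23}\right) - 36\right) = 0 \left(- \frac{8}{23} - 36\right) = 0 \left(- \frac{836}{23}\right) = 0$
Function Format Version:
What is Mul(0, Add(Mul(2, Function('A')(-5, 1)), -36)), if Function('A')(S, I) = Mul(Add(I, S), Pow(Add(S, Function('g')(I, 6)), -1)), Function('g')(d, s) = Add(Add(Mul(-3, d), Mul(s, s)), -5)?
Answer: 0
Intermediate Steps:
Function('g')(d, s) = Add(-5, Pow(s, 2), Mul(-3, d)) (Function('g')(d, s) = Add(Add(Mul(-3, d), Pow(s, 2)), -5) = Add(Add(Pow(s, 2), Mul(-3, d)), -5) = Add(-5, Pow(s, 2), Mul(-3, d)))
Function('A')(S, I) = Mul(Pow(Add(31, S, Mul(-3, I)), -1), Add(I, S)) (Function('A')(S, I) = Mul(Add(I, S), Pow(Add(S, Add(-5, Pow(6, 2), Mul(-3, I))), -1)) = Mul(Add(I, S), Pow(Add(S, Add(-5, 36, Mul(-3, I))), -1)) = Mul(Add(I, S), Pow(Add(S, Add(31, Mul(-3, I))), -1)) = Mul(Add(I, S), Pow(Add(31, S, Mul(-3, I)), -1)) = Mul(Pow(Add(31, S, Mul(-3, I)), -1), Add(I, S)))
Mul(0, Add(Mul(2, Function('A')(-5, 1)), -36)) = Mul(0, Add(Mul(2, Mul(Pow(Add(31, -5, Mul(-3, 1)), -1), Add(1, -5))), -36)) = Mul(0, Add(Mul(2, Mul(Pow(Add(31, -5, -3), -1), -4)), -36)) = Mul(0, Add(Mul(2, Mul(Pow(23, -1), -4)), -36)) = Mul(0, Add(Mul(2, Mul(Rational(1, 23), -4)), -36)) = Mul(0, Add(Mul(2, Rational(-4, 23)), -36)) = Mul(0, Add(Rational(-8, 23), -36)) = Mul(0, Rational(-836, 23)) = 0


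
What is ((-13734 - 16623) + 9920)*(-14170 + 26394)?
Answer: -249821888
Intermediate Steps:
((-13734 - 16623) + 9920)*(-14170 + 26394) = (-30357 + 9920)*12224 = -20437*12224 = -249821888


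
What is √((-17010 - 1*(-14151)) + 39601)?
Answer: √36742 ≈ 191.68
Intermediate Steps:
√((-17010 - 1*(-14151)) + 39601) = √((-17010 + 14151) + 39601) = √(-2859 + 39601) = √36742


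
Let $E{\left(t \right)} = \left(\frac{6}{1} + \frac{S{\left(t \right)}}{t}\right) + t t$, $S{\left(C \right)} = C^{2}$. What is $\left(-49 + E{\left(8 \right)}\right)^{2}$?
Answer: $841$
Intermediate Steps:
$E{\left(t \right)} = 6 + t + t^{2}$ ($E{\left(t \right)} = \left(\frac{6}{1} + \frac{t^{2}}{t}\right) + t t = \left(6 \cdot 1 + t\right) + t^{2} = \left(6 + t\right) + t^{2} = 6 + t + t^{2}$)
$\left(-49 + E{\left(8 \right)}\right)^{2} = \left(-49 + \left(6 + 8 + 8^{2}\right)\right)^{2} = \left(-49 + \left(6 + 8 + 64\right)\right)^{2} = \left(-49 + 78\right)^{2} = 29^{2} = 841$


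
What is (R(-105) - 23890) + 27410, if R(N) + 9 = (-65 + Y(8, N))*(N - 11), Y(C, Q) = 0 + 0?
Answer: 11051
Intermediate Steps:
Y(C, Q) = 0
R(N) = 706 - 65*N (R(N) = -9 + (-65 + 0)*(N - 11) = -9 - 65*(-11 + N) = -9 + (715 - 65*N) = 706 - 65*N)
(R(-105) - 23890) + 27410 = ((706 - 65*(-105)) - 23890) + 27410 = ((706 + 6825) - 23890) + 27410 = (7531 - 23890) + 27410 = -16359 + 27410 = 11051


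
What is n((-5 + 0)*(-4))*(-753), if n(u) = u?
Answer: -15060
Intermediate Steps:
n((-5 + 0)*(-4))*(-753) = ((-5 + 0)*(-4))*(-753) = -5*(-4)*(-753) = 20*(-753) = -15060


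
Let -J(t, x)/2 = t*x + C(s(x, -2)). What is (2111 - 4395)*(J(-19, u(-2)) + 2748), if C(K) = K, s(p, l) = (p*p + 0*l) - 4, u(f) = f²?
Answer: -6568784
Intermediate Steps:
s(p, l) = -4 + p² (s(p, l) = (p² + 0) - 4 = p² - 4 = -4 + p²)
J(t, x) = 8 - 2*x² - 2*t*x (J(t, x) = -2*(t*x + (-4 + x²)) = -2*(-4 + x² + t*x) = 8 - 2*x² - 2*t*x)
(2111 - 4395)*(J(-19, u(-2)) + 2748) = (2111 - 4395)*((8 - 2*((-2)²)² - 2*(-19)*(-2)²) + 2748) = -2284*((8 - 2*4² - 2*(-19)*4) + 2748) = -2284*((8 - 2*16 + 152) + 2748) = -2284*((8 - 32 + 152) + 2748) = -2284*(128 + 2748) = -2284*2876 = -6568784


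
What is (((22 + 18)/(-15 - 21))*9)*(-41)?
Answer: 410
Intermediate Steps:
(((22 + 18)/(-15 - 21))*9)*(-41) = ((40/(-36))*9)*(-41) = ((40*(-1/36))*9)*(-41) = -10/9*9*(-41) = -10*(-41) = 410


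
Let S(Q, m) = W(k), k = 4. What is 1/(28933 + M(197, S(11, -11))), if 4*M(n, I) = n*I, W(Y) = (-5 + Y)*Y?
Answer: 1/28736 ≈ 3.4800e-5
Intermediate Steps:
W(Y) = Y*(-5 + Y)
S(Q, m) = -4 (S(Q, m) = 4*(-5 + 4) = 4*(-1) = -4)
M(n, I) = I*n/4 (M(n, I) = (n*I)/4 = (I*n)/4 = I*n/4)
1/(28933 + M(197, S(11, -11))) = 1/(28933 + (¼)*(-4)*197) = 1/(28933 - 197) = 1/28736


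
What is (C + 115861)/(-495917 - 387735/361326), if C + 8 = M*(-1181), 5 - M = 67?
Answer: -22772571150/59729364559 ≈ -0.38126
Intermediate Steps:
M = -62 (M = 5 - 1*67 = 5 - 67 = -62)
C = 73214 (C = -8 - 62*(-1181) = -8 + 73222 = 73214)
(C + 115861)/(-495917 - 387735/361326) = (73214 + 115861)/(-495917 - 387735/361326) = 189075/(-495917 - 387735*1/361326) = 189075/(-495917 - 129245/120442) = 189075/(-59729364559/120442) = 189075*(-120442/59729364559) = -22772571150/59729364559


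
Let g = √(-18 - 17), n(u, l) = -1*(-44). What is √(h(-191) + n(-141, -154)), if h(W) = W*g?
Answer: √(44 - 191*I*√35) ≈ 24.237 - 23.311*I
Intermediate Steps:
n(u, l) = 44
g = I*√35 (g = √(-35) = I*√35 ≈ 5.9161*I)
h(W) = I*W*√35 (h(W) = W*(I*√35) = I*W*√35)
√(h(-191) + n(-141, -154)) = √(I*(-191)*√35 + 44) = √(-191*I*√35 + 44) = √(44 - 191*I*√35)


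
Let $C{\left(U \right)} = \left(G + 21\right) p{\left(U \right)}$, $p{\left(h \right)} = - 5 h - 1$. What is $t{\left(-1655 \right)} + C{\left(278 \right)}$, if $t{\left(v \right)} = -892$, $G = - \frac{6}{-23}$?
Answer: $- \frac{700715}{23} \approx -30466.0$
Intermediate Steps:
$G = \frac{6}{23}$ ($G = \left(-6\right) \left(- \frac{1}{23}\right) = \frac{6}{23} \approx 0.26087$)
$p{\left(h \right)} = -1 - 5 h$
$C{\left(U \right)} = - \frac{489}{23} - \frac{2445 U}{23}$ ($C{\left(U \right)} = \left(\frac{6}{23} + 21\right) \left(-1 - 5 U\right) = \frac{489 \left(-1 - 5 U\right)}{23} = - \frac{489}{23} - \frac{2445 U}{23}$)
$t{\left(-1655 \right)} + C{\left(278 \right)} = -892 - \frac{680199}{23} = - \frac{700715}{23}$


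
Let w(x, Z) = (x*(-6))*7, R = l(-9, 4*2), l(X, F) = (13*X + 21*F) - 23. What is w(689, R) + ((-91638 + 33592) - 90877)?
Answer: -177861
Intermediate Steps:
l(X, F) = -23 + 13*X + 21*F
R = 28 (R = -23 + 13*(-9) + 21*(4*2) = -23 - 117 + 21*8 = -23 - 117 + 168 = 28)
w(x, Z) = -42*x (w(x, Z) = -6*x*7 = -42*x)
w(689, R) + ((-91638 + 33592) - 90877) = -42*689 + ((-91638 + 33592) - 90877) = -28938 + (-58046 - 90877) = -28938 - 148923 = -177861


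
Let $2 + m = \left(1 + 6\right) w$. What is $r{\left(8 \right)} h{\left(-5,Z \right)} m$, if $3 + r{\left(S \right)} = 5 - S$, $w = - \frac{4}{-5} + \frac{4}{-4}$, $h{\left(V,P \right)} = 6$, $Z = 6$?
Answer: $\frac{612}{5} \approx 122.4$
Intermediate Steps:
$w = - \frac{1}{5}$ ($w = \left(-4\right) \left(- \frac{1}{5}\right) + 4 \left(- \frac{1}{4}\right) = \frac{4}{5} - 1 = - \frac{1}{5} \approx -0.2$)
$r{\left(S \right)} = 2 - S$ ($r{\left(S \right)} = -3 - \left(-5 + S\right) = 2 - S$)
$m = - \frac{17}{5}$ ($m = -2 + \left(1 + 6\right) \left(- \frac{1}{5}\right) = -2 + 7 \left(- \frac{1}{5}\right) = -2 - \frac{7}{5} = - \frac{17}{5} \approx -3.4$)
$r{\left(8 \right)} h{\left(-5,Z \right)} m = \left(2 - 8\right) 6 \left(- \frac{17}{5}\right) = \left(-6\right) 6 \left(- \frac{17}{5}\right) = \left(-36\right) \left(- \frac{17}{5}\right) = \frac{612}{5}$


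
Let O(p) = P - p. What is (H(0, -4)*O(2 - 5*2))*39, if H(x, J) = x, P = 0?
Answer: 0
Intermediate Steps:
O(p) = -p (O(p) = 0 - p = -p)
(H(0, -4)*O(2 - 5*2))*39 = (0*(-(2 - 5*2)))*39 = (0*(-(2 - 10)))*39 = (0*(-1*(-8)))*39 = (0*8)*39 = 0*39 = 0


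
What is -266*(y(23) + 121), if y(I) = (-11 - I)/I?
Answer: -731234/23 ≈ -31793.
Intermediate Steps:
y(I) = (-11 - I)/I
-266*(y(23) + 121) = -266*((-11 - 1*23)/23 + 121) = -266*((-11 - 23)/23 + 121) = -266*((1/23)*(-34) + 121) = -266*(-34/23 + 121) = -266*2749/23 = -731234/23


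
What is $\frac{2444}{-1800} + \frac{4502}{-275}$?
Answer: $- \frac{87757}{4950} \approx -17.729$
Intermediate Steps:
$\frac{2444}{-1800} + \frac{4502}{-275} = 2444 \left(- \frac{1}{1800}\right) + 4502 \left(- \frac{1}{275}\right) = - \frac{611}{450} - \frac{4502}{275} = - \frac{87757}{4950}$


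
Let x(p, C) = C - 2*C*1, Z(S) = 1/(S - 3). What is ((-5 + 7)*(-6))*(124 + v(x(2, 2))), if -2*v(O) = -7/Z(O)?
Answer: -1278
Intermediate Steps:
Z(S) = 1/(-3 + S)
x(p, C) = -C (x(p, C) = C - 2*C = -C)
v(O) = -21/2 + 7*O/2 (v(O) = -(-7)/(2*(1/(-3 + O))) = -(-7)*(-3 + O)/2 = -(21 - 7*O)/2 = -21/2 + 7*O/2)
((-5 + 7)*(-6))*(124 + v(x(2, 2))) = ((-5 + 7)*(-6))*(124 + (-21/2 + 7*(-1*2)/2)) = (2*(-6))*(124 + (-21/2 + (7/2)*(-2))) = -12*(124 + (-21/2 - 7)) = -12*(124 - 35/2) = -12*213/2 = -1278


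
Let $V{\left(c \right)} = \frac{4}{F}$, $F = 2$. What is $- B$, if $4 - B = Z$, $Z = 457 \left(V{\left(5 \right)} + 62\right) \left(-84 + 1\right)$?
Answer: $-2427588$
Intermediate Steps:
$V{\left(c \right)} = 2$ ($V{\left(c \right)} = \frac{4}{2} = 4 \cdot \frac{1}{2} = 2$)
$Z = -2427584$ ($Z = 457 \left(2 + 62\right) \left(-84 + 1\right) = 457 \cdot 64 \left(-83\right) = 457 \left(-5312\right) = -2427584$)
$B = 2427588$ ($B = 4 - -2427584 = 4 + 2427584 = 2427588$)
$- B = \left(-1\right) 2427588 = -2427588$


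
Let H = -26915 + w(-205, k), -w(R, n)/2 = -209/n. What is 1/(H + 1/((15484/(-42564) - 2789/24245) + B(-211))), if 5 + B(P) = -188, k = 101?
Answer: -5041495984729/135671025680912058 ≈ -3.7160e-5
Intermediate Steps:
w(R, n) = 418/n (w(R, n) = -(-418)/n = 418/n)
B(P) = -193 (B(P) = -5 - 188 = -193)
H = -2717997/101 (H = -26915 + 418/101 = -2717997/101 ≈ -26911.)
1/(H + 1/((15484/(-42564) - 2789/24245) + B(-211))) = 1/(-2717997/101 + 1/((15484/(-42564) - 2789/24245) - 193)) = 1/(-2717997/101 + 1/((15484*(-1/42564) - 2789*1/24245) - 193)) = 1/(-2717997/101 + 1/((-3871/10641 - 2789/24245) - 193)) = 1/(-2717997/101 + 1/(-123530144/257991045 - 193)) = 1/(-2717997/101 + 1/(-49915801829/257991045)) = 1/(-2717997/101 - 257991045/49915801829) = 1/(-135671025680912058/5041495984729) = -5041495984729/135671025680912058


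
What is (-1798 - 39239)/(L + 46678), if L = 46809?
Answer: -41037/93487 ≈ -0.43896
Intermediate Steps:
(-1798 - 39239)/(L + 46678) = (-1798 - 39239)/(46809 + 46678) = -41037/93487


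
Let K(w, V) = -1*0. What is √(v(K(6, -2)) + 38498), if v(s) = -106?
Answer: 2*√9598 ≈ 195.94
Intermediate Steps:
K(w, V) = 0
√(v(K(6, -2)) + 38498) = √(-106 + 38498) = √38392 = 2*√9598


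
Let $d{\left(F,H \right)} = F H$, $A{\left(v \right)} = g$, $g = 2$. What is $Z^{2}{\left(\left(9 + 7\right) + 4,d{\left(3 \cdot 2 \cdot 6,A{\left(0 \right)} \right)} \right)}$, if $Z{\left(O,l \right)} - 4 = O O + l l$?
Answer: $31225744$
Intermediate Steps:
$A{\left(v \right)} = 2$
$Z{\left(O,l \right)} = 4 + O^{2} + l^{2}$ ($Z{\left(O,l \right)} = 4 + \left(O O + l l\right) = 4 + \left(O^{2} + l^{2}\right) = 4 + O^{2} + l^{2}$)
$Z^{2}{\left(\left(9 + 7\right) + 4,d{\left(3 \cdot 2 \cdot 6,A{\left(0 \right)} \right)} \right)} = \left(4 + \left(\left(9 + 7\right) + 4\right)^{2} + \left(3 \cdot 2 \cdot 6 \cdot 2\right)^{2}\right)^{2} = \left(4 + \left(16 + 4\right)^{2} + \left(6 \cdot 6 \cdot 2\right)^{2}\right)^{2} = \left(4 + 20^{2} + \left(36 \cdot 2\right)^{2}\right)^{2} = \left(4 + 400 + 72^{2}\right)^{2} = \left(4 + 400 + 5184\right)^{2} = 5588^{2} = 31225744$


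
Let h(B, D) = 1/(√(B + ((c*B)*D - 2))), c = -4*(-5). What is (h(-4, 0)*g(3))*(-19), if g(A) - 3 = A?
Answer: 19*I*√6 ≈ 46.54*I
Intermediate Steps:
c = 20
g(A) = 3 + A
h(B, D) = (-2 + B + 20*B*D)^(-½) (h(B, D) = 1/(√(B + ((20*B)*D - 2))) = 1/(√(B + (20*B*D - 2))) = 1/(√(B + (-2 + 20*B*D))) = 1/(√(-2 + B + 20*B*D)) = (-2 + B + 20*B*D)^(-½))
(h(-4, 0)*g(3))*(-19) = ((3 + 3)/√(-2 - 4 + 20*(-4)*0))*(-19) = (6/√(-2 - 4 + 0))*(-19) = (6/√(-6))*(-19) = (-I*√6/6*6)*(-19) = -I*√6*(-19) = 19*I*√6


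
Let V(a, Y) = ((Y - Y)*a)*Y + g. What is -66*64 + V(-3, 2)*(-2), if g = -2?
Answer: -4220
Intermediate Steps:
V(a, Y) = -2 (V(a, Y) = ((Y - Y)*a)*Y - 2 = (0*a)*Y - 2 = 0*Y - 2 = 0 - 2 = -2)
-66*64 + V(-3, 2)*(-2) = -66*64 - 2*(-2) = -4224 + 4 = -4220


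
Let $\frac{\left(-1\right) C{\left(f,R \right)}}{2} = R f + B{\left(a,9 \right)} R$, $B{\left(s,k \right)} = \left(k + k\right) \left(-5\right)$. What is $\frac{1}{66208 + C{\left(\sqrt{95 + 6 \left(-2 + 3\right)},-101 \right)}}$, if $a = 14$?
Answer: $\frac{12007}{575641895} - \frac{101 \sqrt{101}}{1151283790} \approx 1.9977 \cdot 10^{-5}$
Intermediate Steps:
$B{\left(s,k \right)} = - 10 k$ ($B{\left(s,k \right)} = 2 k \left(-5\right) = - 10 k$)
$C{\left(f,R \right)} = 180 R - 2 R f$ ($C{\left(f,R \right)} = - 2 \left(R f + \left(-10\right) 9 R\right) = - 2 \left(R f - 90 R\right) = - 2 \left(- 90 R + R f\right) = 180 R - 2 R f$)
$\frac{1}{66208 + C{\left(\sqrt{95 + 6 \left(-2 + 3\right)},-101 \right)}} = \frac{1}{66208 + 2 \left(-101\right) \left(90 - \sqrt{95 + 6 \left(-2 + 3\right)}\right)} = \frac{1}{66208 + 2 \left(-101\right) \left(90 - \sqrt{95 + 6 \cdot 1}\right)} = \frac{1}{66208 + 2 \left(-101\right) \left(90 - \sqrt{95 + 6}\right)} = \frac{1}{66208 + 2 \left(-101\right) \left(90 - \sqrt{101}\right)} = \frac{1}{66208 - \left(18180 - 202 \sqrt{101}\right)} = \frac{1}{48028 + 202 \sqrt{101}}$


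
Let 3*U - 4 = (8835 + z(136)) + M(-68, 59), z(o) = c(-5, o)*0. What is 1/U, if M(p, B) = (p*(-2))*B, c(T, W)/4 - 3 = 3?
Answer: 1/5621 ≈ 0.00017790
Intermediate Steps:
c(T, W) = 24 (c(T, W) = 12 + 4*3 = 12 + 12 = 24)
M(p, B) = -2*B*p (M(p, B) = (-2*p)*B = -2*B*p)
z(o) = 0 (z(o) = 24*0 = 0)
U = 5621 (U = 4/3 + ((8835 + 0) - 2*59*(-68))/3 = 4/3 + (8835 + 8024)/3 = 4/3 + (⅓)*16859 = 4/3 + 16859/3 = 5621)
1/U = 1/5621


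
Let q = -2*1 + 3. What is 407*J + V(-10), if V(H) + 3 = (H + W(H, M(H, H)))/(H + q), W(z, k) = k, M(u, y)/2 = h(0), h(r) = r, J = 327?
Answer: 1197784/9 ≈ 1.3309e+5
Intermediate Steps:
M(u, y) = 0 (M(u, y) = 2*0 = 0)
q = 1 (q = -2 + 3 = 1)
V(H) = -3 + H/(1 + H) (V(H) = -3 + (H + 0)/(H + 1) = -3 + H/(1 + H))
407*J + V(-10) = 407*327 + (-3 - 2*(-10))/(1 - 10) = 133089 + (-3 + 20)/(-9) = 133089 - ⅑*17 = 133089 - 17/9 = 1197784/9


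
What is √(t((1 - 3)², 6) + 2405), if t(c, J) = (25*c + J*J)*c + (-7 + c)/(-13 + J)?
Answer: 3*√16058/7 ≈ 54.309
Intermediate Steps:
t(c, J) = c*(J² + 25*c) + (-7 + c)/(-13 + J) (t(c, J) = (25*c + J²)*c + (-7 + c)/(-13 + J) = (J² + 25*c)*c + (-7 + c)/(-13 + J) = c*(J² + 25*c) + (-7 + c)/(-13 + J))
√(t((1 - 3)², 6) + 2405) = √((-7 + (1 - 3)² - 325*(1 - 3)⁴ + (1 - 3)²*6³ - 13*(1 - 3)²*6² + 25*6*((1 - 3)²)²)/(-13 + 6) + 2405) = √((-7 + (-2)² - 325*((-2)²)² + (-2)²*216 - 13*(-2)²*36 + 25*6*((-2)²)²)/(-7) + 2405) = √(-(-7 + 4 - 325*4² + 4*216 - 13*4*36 + 25*6*4²)/7 + 2405) = √(-(-7 + 4 - 325*16 + 864 - 1872 + 25*6*16)/7 + 2405) = √(-(-7 + 4 - 5200 + 864 - 1872 + 2400)/7 + 2405) = √(-⅐*(-3811) + 2405) = √(3811/7 + 2405) = √(20646/7) = 3*√16058/7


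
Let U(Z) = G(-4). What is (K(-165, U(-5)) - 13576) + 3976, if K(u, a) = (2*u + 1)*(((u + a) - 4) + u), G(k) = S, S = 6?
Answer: 98312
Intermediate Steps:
G(k) = 6
U(Z) = 6
K(u, a) = (1 + 2*u)*(-4 + a + 2*u) (K(u, a) = (1 + 2*u)*(((a + u) - 4) + u) = (1 + 2*u)*((-4 + a + u) + u) = (1 + 2*u)*(-4 + a + 2*u))
(K(-165, U(-5)) - 13576) + 3976 = ((-4 + 6 - 6*(-165) + 4*(-165)**2 + 2*6*(-165)) - 13576) + 3976 = ((-4 + 6 + 990 + 4*27225 - 1980) - 13576) + 3976 = ((-4 + 6 + 990 + 108900 - 1980) - 13576) + 3976 = (107912 - 13576) + 3976 = 94336 + 3976 = 98312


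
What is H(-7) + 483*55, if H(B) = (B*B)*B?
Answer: 26222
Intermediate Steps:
H(B) = B**3 (H(B) = B**2*B = B**3)
H(-7) + 483*55 = (-7)**3 + 483*55 = -343 + 26565 = 26222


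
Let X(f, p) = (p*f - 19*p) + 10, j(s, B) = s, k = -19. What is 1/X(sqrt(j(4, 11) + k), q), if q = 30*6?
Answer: -341/1211410 - 9*I*sqrt(15)/605705 ≈ -0.00028149 - 5.7548e-5*I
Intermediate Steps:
q = 180
X(f, p) = 10 - 19*p + f*p (X(f, p) = (f*p - 19*p) + 10 = (-19*p + f*p) + 10 = 10 - 19*p + f*p)
1/X(sqrt(j(4, 11) + k), q) = 1/(10 - 19*180 + sqrt(4 - 19)*180) = 1/(10 - 3420 + sqrt(-15)*180) = 1/(10 - 3420 + (I*sqrt(15))*180) = 1/(10 - 3420 + 180*I*sqrt(15)) = 1/(-3410 + 180*I*sqrt(15))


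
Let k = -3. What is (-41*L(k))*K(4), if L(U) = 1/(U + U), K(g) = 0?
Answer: 0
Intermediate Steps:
L(U) = 1/(2*U)
(-41*L(k))*K(4) = -41/(2*(-3))*0 = -41*(-1)/(2*3)*0 = -41*(-1/6)*0 = (41/6)*0 = 0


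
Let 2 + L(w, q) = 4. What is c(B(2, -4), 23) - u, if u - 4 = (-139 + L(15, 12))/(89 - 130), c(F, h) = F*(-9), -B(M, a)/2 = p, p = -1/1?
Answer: -1039/41 ≈ -25.341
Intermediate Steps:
L(w, q) = 2 (L(w, q) = -2 + 4 = 2)
p = -1 (p = -1*1 = -1)
B(M, a) = 2 (B(M, a) = -2*(-1) = 2)
c(F, h) = -9*F
u = 301/41 (u = 4 + (-139 + 2)/(89 - 130) = 4 - 137/(-41) = 4 - 137*(-1/41) = 4 + 137/41 = 301/41 ≈ 7.3415)
c(B(2, -4), 23) - u = -9*2 - 1*301/41 = -18 - 301/41 = -1039/41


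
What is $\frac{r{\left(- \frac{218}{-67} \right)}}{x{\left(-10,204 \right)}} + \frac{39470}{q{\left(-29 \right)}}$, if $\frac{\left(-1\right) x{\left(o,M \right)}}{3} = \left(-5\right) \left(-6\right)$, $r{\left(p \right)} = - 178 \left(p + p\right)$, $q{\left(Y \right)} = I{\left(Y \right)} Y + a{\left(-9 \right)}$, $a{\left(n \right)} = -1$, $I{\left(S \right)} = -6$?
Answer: $\frac{125715142}{521595} \approx 241.02$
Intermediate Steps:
$q{\left(Y \right)} = -1 - 6 Y$ ($q{\left(Y \right)} = - 6 Y - 1 = -1 - 6 Y$)
$r{\left(p \right)} = - 356 p$ ($r{\left(p \right)} = - 178 \cdot 2 p = - 356 p$)
$x{\left(o,M \right)} = -90$ ($x{\left(o,M \right)} = - 3 \left(\left(-5\right) \left(-6\right)\right) = \left(-3\right) 30 = -90$)
$\frac{r{\left(- \frac{218}{-67} \right)}}{x{\left(-10,204 \right)}} + \frac{39470}{q{\left(-29 \right)}} = \frac{\left(-356\right) \left(- \frac{218}{-67}\right)}{-90} + \frac{39470}{-1 - -174} = - 356 \left(\left(-218\right) \left(- \frac{1}{67}\right)\right) \left(- \frac{1}{90}\right) + \frac{39470}{-1 + 174} = \left(-356\right) \frac{218}{67} \left(- \frac{1}{90}\right) + \frac{39470}{173} = \left(- \frac{77608}{67}\right) \left(- \frac{1}{90}\right) + 39470 \cdot \frac{1}{173} = \frac{38804}{3015} + \frac{39470}{173} = \frac{125715142}{521595}$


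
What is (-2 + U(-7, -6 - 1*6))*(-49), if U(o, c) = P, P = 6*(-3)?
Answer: 980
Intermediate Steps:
P = -18
U(o, c) = -18
(-2 + U(-7, -6 - 1*6))*(-49) = (-2 - 18)*(-49) = -20*(-49) = 980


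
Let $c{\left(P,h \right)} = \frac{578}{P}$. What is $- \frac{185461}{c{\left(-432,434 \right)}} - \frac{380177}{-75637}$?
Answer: $\frac{3030096021065}{21859093} \approx 1.3862 \cdot 10^{5}$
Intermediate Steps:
$- \frac{185461}{c{\left(-432,434 \right)}} - \frac{380177}{-75637} = - \frac{185461}{578 \frac{1}{-432}} - \frac{380177}{-75637} = - \frac{185461}{578 \left(- \frac{1}{432}\right)} - - \frac{380177}{75637} = - \frac{185461}{- \frac{289}{216}} + \frac{380177}{75637} = \left(-185461\right) \left(- \frac{216}{289}\right) + \frac{380177}{75637} = \frac{40059576}{289} + \frac{380177}{75637} = \frac{3030096021065}{21859093}$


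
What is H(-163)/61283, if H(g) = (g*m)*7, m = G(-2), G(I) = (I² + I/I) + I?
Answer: -3423/61283 ≈ -0.055856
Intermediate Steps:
G(I) = 1 + I + I² (G(I) = (I² + 1) + I = (1 + I²) + I = 1 + I + I²)
m = 3 (m = 1 - 2 + (-2)² = 1 - 2 + 4 = 3)
H(g) = 21*g (H(g) = (g*3)*7 = (3*g)*7 = 21*g)
H(-163)/61283 = (21*(-163))/61283 = -3423*1/61283 = -3423/61283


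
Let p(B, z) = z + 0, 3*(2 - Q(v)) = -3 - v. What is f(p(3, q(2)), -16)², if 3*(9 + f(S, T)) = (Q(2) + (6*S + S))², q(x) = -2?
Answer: 515524/729 ≈ 707.17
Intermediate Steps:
Q(v) = 3 + v/3 (Q(v) = 2 - (-3 - v)/3 = 2 + (1 + v/3) = 3 + v/3)
p(B, z) = z
f(S, T) = -9 + (11/3 + 7*S)²/3 (f(S, T) = -9 + ((3 + (⅓)*2) + (6*S + S))²/3 = -9 + ((3 + ⅔) + 7*S)²/3 = -9 + (11/3 + 7*S)²/3)
f(p(3, q(2)), -16)² = (-9 + (11 + 21*(-2))²/27)² = (-9 + (11 - 42)²/27)² = (-9 + (1/27)*(-31)²)² = (-9 + (1/27)*961)² = (-9 + 961/27)² = (718/27)² = 515524/729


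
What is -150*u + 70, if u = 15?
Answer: -2180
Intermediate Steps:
-150*u + 70 = -150*15 + 70 = -2250 + 70 = -2180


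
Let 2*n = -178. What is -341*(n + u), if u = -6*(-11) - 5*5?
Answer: 16368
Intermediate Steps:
u = 41 (u = 66 - 25 = 41)
n = -89 (n = (½)*(-178) = -89)
-341*(n + u) = -341*(-89 + 41) = -341*(-48) = 16368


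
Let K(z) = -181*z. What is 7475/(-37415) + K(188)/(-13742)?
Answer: 117043617/51415693 ≈ 2.2764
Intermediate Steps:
7475/(-37415) + K(188)/(-13742) = 7475/(-37415) - 181*188/(-13742) = 7475*(-1/37415) - 34028*(-1/13742) = -1495/7483 + 17014/6871 = 117043617/51415693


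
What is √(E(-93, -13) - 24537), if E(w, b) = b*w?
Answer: 108*I*√2 ≈ 152.74*I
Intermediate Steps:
√(E(-93, -13) - 24537) = √(-13*(-93) - 24537) = √(1209 - 24537) = √(-23328) = 108*I*√2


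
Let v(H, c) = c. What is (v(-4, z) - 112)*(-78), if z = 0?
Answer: 8736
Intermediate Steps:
(v(-4, z) - 112)*(-78) = (0 - 112)*(-78) = -112*(-78) = 8736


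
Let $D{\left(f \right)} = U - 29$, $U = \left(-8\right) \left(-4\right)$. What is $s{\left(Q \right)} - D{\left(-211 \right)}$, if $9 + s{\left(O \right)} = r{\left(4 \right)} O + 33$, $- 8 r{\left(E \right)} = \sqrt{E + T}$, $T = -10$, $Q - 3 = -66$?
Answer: $21 + \frac{63 i \sqrt{6}}{8} \approx 21.0 + 19.29 i$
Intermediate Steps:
$Q = -63$ ($Q = 3 - 66 = -63$)
$U = 32$
$r{\left(E \right)} = - \frac{\sqrt{-10 + E}}{8}$ ($r{\left(E \right)} = - \frac{\sqrt{E - 10}}{8} = - \frac{\sqrt{-10 + E}}{8}$)
$D{\left(f \right)} = 3$ ($D{\left(f \right)} = 32 - 29 = 3$)
$s{\left(O \right)} = 24 - \frac{i O \sqrt{6}}{8}$ ($s{\left(O \right)} = -9 + \left(- \frac{\sqrt{-10 + 4}}{8} O + 33\right) = -9 + \left(- \frac{\sqrt{-6}}{8} O + 33\right) = -9 + \left(- \frac{i \sqrt{6}}{8} O + 33\right) = -9 - \left(-33 + \frac{i O \sqrt{6}}{8}\right) = 24 - \frac{i O \sqrt{6}}{8}$)
$s{\left(Q \right)} - D{\left(-211 \right)} = \left(24 - \frac{1}{8} i \left(-63\right) \sqrt{6}\right) - 3 = \left(24 + \frac{63 i \sqrt{6}}{8}\right) - 3 = 21 + \frac{63 i \sqrt{6}}{8}$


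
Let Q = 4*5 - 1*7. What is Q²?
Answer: 169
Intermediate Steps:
Q = 13 (Q = 20 - 7 = 13)
Q² = 13² = 169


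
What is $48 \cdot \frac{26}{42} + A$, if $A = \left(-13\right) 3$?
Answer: $- \frac{65}{7} \approx -9.2857$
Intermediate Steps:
$A = -39$
$48 \cdot \frac{26}{42} + A = 48 \cdot \frac{26}{42} - 39 = 48 \cdot 26 \cdot \frac{1}{42} - 39 = 48 \cdot \frac{13}{21} - 39 = \frac{208}{7} - 39 = - \frac{65}{7}$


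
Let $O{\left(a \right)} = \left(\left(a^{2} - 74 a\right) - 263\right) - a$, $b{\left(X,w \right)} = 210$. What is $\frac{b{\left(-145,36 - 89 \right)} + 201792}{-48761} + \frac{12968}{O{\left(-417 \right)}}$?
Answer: $- \frac{40758079154}{9991177661} \approx -4.0794$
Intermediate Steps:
$O{\left(a \right)} = -263 + a^{2} - 75 a$ ($O{\left(a \right)} = \left(-263 + a^{2} - 74 a\right) - a = -263 + a^{2} - 75 a$)
$\frac{b{\left(-145,36 - 89 \right)} + 201792}{-48761} + \frac{12968}{O{\left(-417 \right)}} = \frac{210 + 201792}{-48761} + \frac{12968}{-263 + \left(-417\right)^{2} - -31275} = 202002 \left(- \frac{1}{48761}\right) + \frac{12968}{-263 + 173889 + 31275} = - \frac{202002}{48761} + \frac{12968}{204901} = - \frac{40758079154}{9991177661}$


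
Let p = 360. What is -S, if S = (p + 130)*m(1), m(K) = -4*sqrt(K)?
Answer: 1960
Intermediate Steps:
S = -1960 (S = (360 + 130)*(-4*sqrt(1)) = 490*(-4*1) = 490*(-4) = -1960)
-S = -1*(-1960) = 1960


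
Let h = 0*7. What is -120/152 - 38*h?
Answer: -15/19 ≈ -0.78947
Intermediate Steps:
h = 0
-120/152 - 38*h = -120/152 - 38*0 = -120*1/152 + 0 = -15/19 + 0 = -15/19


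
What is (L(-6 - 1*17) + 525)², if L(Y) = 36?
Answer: 314721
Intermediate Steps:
(L(-6 - 1*17) + 525)² = (36 + 525)² = 561² = 314721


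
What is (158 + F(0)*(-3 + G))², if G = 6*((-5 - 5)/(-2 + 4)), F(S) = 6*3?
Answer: 190096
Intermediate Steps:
F(S) = 18
G = -30 (G = 6*(-10/2) = 6*(-10*½) = 6*(-5) = -30)
(158 + F(0)*(-3 + G))² = (158 + 18*(-3 - 30))² = (158 + 18*(-33))² = (158 - 594)² = (-436)² = 190096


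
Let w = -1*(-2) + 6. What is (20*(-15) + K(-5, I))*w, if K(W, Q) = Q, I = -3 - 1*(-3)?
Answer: -2400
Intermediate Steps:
I = 0 (I = -3 + 3 = 0)
w = 8 (w = 2 + 6 = 8)
(20*(-15) + K(-5, I))*w = (20*(-15) + 0)*8 = (-300 + 0)*8 = -300*8 = -2400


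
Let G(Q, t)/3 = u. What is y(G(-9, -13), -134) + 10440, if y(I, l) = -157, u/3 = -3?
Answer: 10283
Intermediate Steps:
u = -9 (u = 3*(-3) = -9)
G(Q, t) = -27 (G(Q, t) = 3*(-9) = -27)
y(G(-9, -13), -134) + 10440 = -157 + 10440 = 10283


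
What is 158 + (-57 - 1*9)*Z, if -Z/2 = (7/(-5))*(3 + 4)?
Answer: -5678/5 ≈ -1135.6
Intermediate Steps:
Z = 98/5 (Z = -2*7/(-5)*(3 + 4) = -2*7*(-⅕)*7 = -(-14)*7/5 = -2*(-49/5) = 98/5 ≈ 19.600)
158 + (-57 - 1*9)*Z = 158 + (-57 - 1*9)*(98/5) = 158 + (-57 - 9)*(98/5) = 158 - 66*98/5 = 158 - 6468/5 = -5678/5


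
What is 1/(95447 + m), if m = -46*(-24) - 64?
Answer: 1/96487 ≈ 1.0364e-5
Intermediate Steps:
m = 1040 (m = 1104 - 64 = 1040)
1/(95447 + m) = 1/(95447 + 1040) = 1/96487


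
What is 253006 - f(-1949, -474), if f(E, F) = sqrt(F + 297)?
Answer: 253006 - I*sqrt(177) ≈ 2.5301e+5 - 13.304*I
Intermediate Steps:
f(E, F) = sqrt(297 + F)
253006 - f(-1949, -474) = 253006 - sqrt(297 - 474) = 253006 - sqrt(-177) = 253006 - I*sqrt(177)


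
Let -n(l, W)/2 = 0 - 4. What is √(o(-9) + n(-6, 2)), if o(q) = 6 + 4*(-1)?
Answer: √10 ≈ 3.1623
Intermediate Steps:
n(l, W) = 8 (n(l, W) = -2*(0 - 4) = -2*(-4) = 8)
o(q) = 2 (o(q) = 6 - 4 = 2)
√(o(-9) + n(-6, 2)) = √(2 + 8) = √10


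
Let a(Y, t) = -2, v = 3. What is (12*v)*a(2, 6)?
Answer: -72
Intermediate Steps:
(12*v)*a(2, 6) = (12*3)*(-2) = 36*(-2) = -72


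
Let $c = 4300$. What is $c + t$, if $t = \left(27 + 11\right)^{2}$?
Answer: $5744$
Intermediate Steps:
$t = 1444$ ($t = 38^{2} = 1444$)
$c + t = 4300 + 1444 = 5744$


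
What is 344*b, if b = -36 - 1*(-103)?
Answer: 23048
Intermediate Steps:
b = 67 (b = -36 + 103 = 67)
344*b = 344*67 = 23048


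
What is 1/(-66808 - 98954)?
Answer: -1/165762 ≈ -6.0327e-6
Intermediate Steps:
1/(-66808 - 98954) = 1/(-165762) = -1/165762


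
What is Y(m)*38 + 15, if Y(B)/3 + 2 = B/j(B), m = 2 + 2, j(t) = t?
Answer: -99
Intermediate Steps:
m = 4
Y(B) = -3 (Y(B) = -6 + 3*(B/B) = -6 + 3*1 = -6 + 3 = -3)
Y(m)*38 + 15 = -3*38 + 15 = -114 + 15 = -99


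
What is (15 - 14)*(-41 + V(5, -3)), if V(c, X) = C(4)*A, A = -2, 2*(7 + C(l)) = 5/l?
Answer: -113/4 ≈ -28.250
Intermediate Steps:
C(l) = -7 + 5/(2*l) (C(l) = -7 + (5/l)/2 = -7 + 5/(2*l))
V(c, X) = 51/4 (V(c, X) = (-7 + (5/2)/4)*(-2) = (-7 + (5/2)*(¼))*(-2) = (-7 + 5/8)*(-2) = -51/8*(-2) = 51/4)
(15 - 14)*(-41 + V(5, -3)) = (15 - 14)*(-41 + 51/4) = 1*(-113/4) = -113/4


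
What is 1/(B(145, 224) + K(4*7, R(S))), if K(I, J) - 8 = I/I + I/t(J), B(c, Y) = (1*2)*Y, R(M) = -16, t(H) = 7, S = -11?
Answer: 1/461 ≈ 0.0021692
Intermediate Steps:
B(c, Y) = 2*Y
K(I, J) = 9 + I/7 (K(I, J) = 8 + (I/I + I/7) = 8 + (1 + I*(⅐)) = 8 + (1 + I/7) = 9 + I/7)
1/(B(145, 224) + K(4*7, R(S))) = 1/(2*224 + (9 + (4*7)/7)) = 1/(448 + (9 + (⅐)*28)) = 1/(448 + (9 + 4)) = 1/(448 + 13) = 1/461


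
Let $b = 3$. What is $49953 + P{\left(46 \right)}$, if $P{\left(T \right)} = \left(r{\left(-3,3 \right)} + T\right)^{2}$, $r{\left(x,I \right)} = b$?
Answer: $52354$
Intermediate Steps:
$r{\left(x,I \right)} = 3$
$P{\left(T \right)} = \left(3 + T\right)^{2}$
$49953 + P{\left(46 \right)} = 49953 + \left(3 + 46\right)^{2} = 49953 + 49^{2} = 49953 + 2401 = 52354$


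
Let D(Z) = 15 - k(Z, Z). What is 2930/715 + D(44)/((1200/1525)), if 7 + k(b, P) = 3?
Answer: 193865/6864 ≈ 28.244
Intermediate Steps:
k(b, P) = -4 (k(b, P) = -7 + 3 = -4)
D(Z) = 19 (D(Z) = 15 - 1*(-4) = 15 + 4 = 19)
2930/715 + D(44)/((1200/1525)) = 2930/715 + 19/((1200/1525)) = 2930*(1/715) + 19/((1200*(1/1525))) = 586/143 + 19/(48/61) = 586/143 + 19*(61/48) = 586/143 + 1159/48 = 193865/6864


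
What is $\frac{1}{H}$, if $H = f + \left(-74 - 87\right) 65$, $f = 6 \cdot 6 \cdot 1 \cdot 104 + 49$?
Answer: $- \frac{1}{6672} \approx -0.00014988$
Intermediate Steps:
$f = 3793$ ($f = 36 \cdot 1 \cdot 104 + 49 = 36 \cdot 104 + 49 = 3744 + 49 = 3793$)
$H = -6672$ ($H = 3793 + \left(-74 - 87\right) 65 = 3793 - 10465 = -6672$)
$\frac{1}{H} = \frac{1}{-6672} = - \frac{1}{6672}$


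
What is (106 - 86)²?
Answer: 400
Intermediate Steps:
(106 - 86)² = 20² = 400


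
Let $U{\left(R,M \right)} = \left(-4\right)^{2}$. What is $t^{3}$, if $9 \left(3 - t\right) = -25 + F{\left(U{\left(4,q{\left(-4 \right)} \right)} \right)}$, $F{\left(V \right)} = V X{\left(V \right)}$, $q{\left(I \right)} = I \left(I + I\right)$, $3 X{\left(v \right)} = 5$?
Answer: $\frac{438976}{19683} \approx 22.302$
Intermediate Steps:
$X{\left(v \right)} = \frac{5}{3}$ ($X{\left(v \right)} = \frac{1}{3} \cdot 5 = \frac{5}{3}$)
$q{\left(I \right)} = 2 I^{2}$ ($q{\left(I \right)} = I 2 I = 2 I^{2}$)
$U{\left(R,M \right)} = 16$
$F{\left(V \right)} = \frac{5 V}{3}$ ($F{\left(V \right)} = V \frac{5}{3} = \frac{5 V}{3}$)
$t = \frac{76}{27}$ ($t = 3 - \frac{-25 + \frac{5}{3} \cdot 16}{9} = 3 - \frac{-25 + \frac{80}{3}}{9} = 3 - \frac{5}{27} = \frac{76}{27} \approx 2.8148$)
$t^{3} = \left(\frac{76}{27}\right)^{3} = \frac{438976}{19683}$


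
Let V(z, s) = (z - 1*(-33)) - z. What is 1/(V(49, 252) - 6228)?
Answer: -1/6195 ≈ -0.00016142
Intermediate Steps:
V(z, s) = 33 (V(z, s) = (z + 33) - z = (33 + z) - z = 33)
1/(V(49, 252) - 6228) = 1/(33 - 6228) = 1/(-6195) = -1/6195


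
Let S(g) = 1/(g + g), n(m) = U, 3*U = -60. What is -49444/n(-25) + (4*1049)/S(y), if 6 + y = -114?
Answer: -5022839/5 ≈ -1.0046e+6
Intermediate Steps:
y = -120 (y = -6 - 114 = -120)
U = -20 (U = (1/3)*(-60) = -20)
n(m) = -20
S(g) = 1/(2*g)
-49444/n(-25) + (4*1049)/S(y) = -49444/(-20) + (4*1049)/(((1/2)/(-120))) = -49444*(-1/20) + 4196/(((1/2)*(-1/120))) = 12361/5 + 4196/(-1/240) = 12361/5 + 4196*(-240) = 12361/5 - 1007040 = -5022839/5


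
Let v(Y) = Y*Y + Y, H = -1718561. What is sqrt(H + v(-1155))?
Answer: I*sqrt(385691) ≈ 621.04*I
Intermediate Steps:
v(Y) = Y + Y**2 (v(Y) = Y**2 + Y = Y + Y**2)
sqrt(H + v(-1155)) = sqrt(-1718561 - 1155*(1 - 1155)) = sqrt(-1718561 - 1155*(-1154)) = sqrt(-1718561 + 1332870) = sqrt(-385691) = I*sqrt(385691)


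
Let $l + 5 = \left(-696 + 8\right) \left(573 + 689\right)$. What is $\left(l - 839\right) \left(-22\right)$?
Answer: $19120200$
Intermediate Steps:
$l = -868261$ ($l = -5 + \left(-696 + 8\right) \left(573 + 689\right) = -5 - 868256 = -868261$)
$\left(l - 839\right) \left(-22\right) = \left(-868261 - 839\right) \left(-22\right) = \left(-869100\right) \left(-22\right) = 19120200$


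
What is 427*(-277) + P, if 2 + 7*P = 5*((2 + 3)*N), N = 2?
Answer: -827905/7 ≈ -1.1827e+5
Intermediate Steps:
P = 48/7 (P = -2/7 + (5*((2 + 3)*2))/7 = -2/7 + (5*(5*2))/7 = -2/7 + (5*10)/7 = -2/7 + (⅐)*50 = -2/7 + 50/7 = 48/7 ≈ 6.8571)
427*(-277) + P = 427*(-277) + 48/7 = -118279 + 48/7 = -827905/7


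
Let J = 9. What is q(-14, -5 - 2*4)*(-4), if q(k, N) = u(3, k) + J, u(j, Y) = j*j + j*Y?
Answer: 96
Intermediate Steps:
u(j, Y) = j² + Y*j
q(k, N) = 18 + 3*k (q(k, N) = 3*(k + 3) + 9 = 3*(3 + k) + 9 = (9 + 3*k) + 9 = 18 + 3*k)
q(-14, -5 - 2*4)*(-4) = (18 + 3*(-14))*(-4) = (18 - 42)*(-4) = -24*(-4) = 96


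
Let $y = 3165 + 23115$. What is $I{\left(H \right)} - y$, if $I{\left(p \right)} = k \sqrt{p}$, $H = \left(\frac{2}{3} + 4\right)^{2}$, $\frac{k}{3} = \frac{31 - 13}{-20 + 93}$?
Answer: $- \frac{1918188}{73} \approx -26277.0$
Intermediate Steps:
$k = \frac{54}{73}$ ($k = 3 \frac{31 - 13}{-20 + 93} = 3 \cdot \frac{18}{73} = \frac{54}{73} \approx 0.73973$)
$H = \frac{196}{9}$ ($H = \left(2 \cdot \frac{1}{3} + 4\right)^{2} = \left(\frac{2}{3} + 4\right)^{2} = \left(\frac{14}{3}\right)^{2} = \frac{196}{9} \approx 21.778$)
$I{\left(p \right)} = \frac{54 \sqrt{p}}{73}$
$y = 26280$
$I{\left(H \right)} - y = \frac{54 \sqrt{\frac{196}{9}}}{73} - 26280 = \frac{54}{73} \cdot \frac{14}{3} - 26280 = \frac{252}{73} - 26280 = - \frac{1918188}{73}$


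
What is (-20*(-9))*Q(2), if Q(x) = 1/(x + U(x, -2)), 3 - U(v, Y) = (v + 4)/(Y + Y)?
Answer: 360/13 ≈ 27.692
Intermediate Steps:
U(v, Y) = 3 - (4 + v)/(2*Y) (U(v, Y) = 3 - (v + 4)/(Y + Y) = 3 - (4 + v)/(2*Y))
Q(x) = 1/(4 + 5*x/4) (Q(x) = 1/(x + (½)*(-4 - x + 6*(-2))/(-2)) = 1/(x + (½)*(-½)*(-4 - x - 12)) = 1/(x + (½)*(-½)*(-16 - x)) = 1/(x + (4 + x/4)) = 1/(4 + 5*x/4))
(-20*(-9))*Q(2) = (-20*(-9))*(4/(16 + 5*2)) = 180*(4/(16 + 10)) = 180*(4/26) = 180*(4*(1/26)) = 180*(2/13) = 360/13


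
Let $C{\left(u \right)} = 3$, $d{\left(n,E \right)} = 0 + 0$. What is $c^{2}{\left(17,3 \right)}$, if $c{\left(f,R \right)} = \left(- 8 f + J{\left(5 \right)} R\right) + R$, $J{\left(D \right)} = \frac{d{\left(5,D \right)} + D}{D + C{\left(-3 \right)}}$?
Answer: $\frac{1100401}{64} \approx 17194.0$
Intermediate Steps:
$d{\left(n,E \right)} = 0$
$J{\left(D \right)} = \frac{D}{3 + D}$ ($J{\left(D \right)} = \frac{0 + D}{D + 3} = \frac{D}{3 + D}$)
$c{\left(f,R \right)} = - 8 f + \frac{13 R}{8}$ ($c{\left(f,R \right)} = \left(- 8 f + \frac{5}{3 + 5} R\right) + R = \left(- 8 f + \frac{5}{8} R\right) + R = \left(- 8 f + 5 \cdot \frac{1}{8} R\right) + R = \left(- 8 f + \frac{5 R}{8}\right) + R = - 8 f + \frac{13 R}{8}$)
$c^{2}{\left(17,3 \right)} = \left(\left(-8\right) 17 + \frac{13}{8} \cdot 3\right)^{2} = \left(-136 + \frac{39}{8}\right)^{2} = \left(- \frac{1049}{8}\right)^{2} = \frac{1100401}{64}$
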